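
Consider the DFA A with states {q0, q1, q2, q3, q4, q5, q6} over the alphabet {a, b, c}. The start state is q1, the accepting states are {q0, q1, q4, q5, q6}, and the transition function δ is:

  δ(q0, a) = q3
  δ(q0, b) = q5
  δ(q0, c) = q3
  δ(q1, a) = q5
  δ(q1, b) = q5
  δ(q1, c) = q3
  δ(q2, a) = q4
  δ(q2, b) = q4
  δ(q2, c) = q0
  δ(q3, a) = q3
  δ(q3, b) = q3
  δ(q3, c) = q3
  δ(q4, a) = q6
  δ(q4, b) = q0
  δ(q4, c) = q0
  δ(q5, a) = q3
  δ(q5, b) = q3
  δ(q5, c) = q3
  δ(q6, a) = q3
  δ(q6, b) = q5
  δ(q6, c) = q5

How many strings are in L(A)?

The useful subgraph on states {q1, q5} is acyclic, so L(A) is finite; the longest accepting path visits 2 useful states, giving maximum string length 1.
Counting accepting paths from q1 by length: 1 of length 0, 2 of length 1. Total 3.

3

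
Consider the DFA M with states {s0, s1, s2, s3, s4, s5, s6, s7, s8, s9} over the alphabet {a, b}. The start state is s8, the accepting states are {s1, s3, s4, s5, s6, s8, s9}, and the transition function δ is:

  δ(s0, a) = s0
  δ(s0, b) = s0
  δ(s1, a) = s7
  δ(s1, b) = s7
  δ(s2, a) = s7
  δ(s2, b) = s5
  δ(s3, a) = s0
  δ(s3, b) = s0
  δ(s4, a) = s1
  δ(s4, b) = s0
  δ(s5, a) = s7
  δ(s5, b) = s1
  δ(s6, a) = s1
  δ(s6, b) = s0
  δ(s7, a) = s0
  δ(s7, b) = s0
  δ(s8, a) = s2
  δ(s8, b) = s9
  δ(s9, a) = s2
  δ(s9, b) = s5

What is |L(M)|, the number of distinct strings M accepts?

The useful subgraph on states {s1, s2, s5, s8, s9} is acyclic, so L(M) is finite; the longest accepting path visits 5 useful states, giving maximum string length 4.
Counting accepting paths from s8 by length: 1 of length 0, 1 of length 1, 2 of length 2, 3 of length 3, 1 of length 4. Total 8.

8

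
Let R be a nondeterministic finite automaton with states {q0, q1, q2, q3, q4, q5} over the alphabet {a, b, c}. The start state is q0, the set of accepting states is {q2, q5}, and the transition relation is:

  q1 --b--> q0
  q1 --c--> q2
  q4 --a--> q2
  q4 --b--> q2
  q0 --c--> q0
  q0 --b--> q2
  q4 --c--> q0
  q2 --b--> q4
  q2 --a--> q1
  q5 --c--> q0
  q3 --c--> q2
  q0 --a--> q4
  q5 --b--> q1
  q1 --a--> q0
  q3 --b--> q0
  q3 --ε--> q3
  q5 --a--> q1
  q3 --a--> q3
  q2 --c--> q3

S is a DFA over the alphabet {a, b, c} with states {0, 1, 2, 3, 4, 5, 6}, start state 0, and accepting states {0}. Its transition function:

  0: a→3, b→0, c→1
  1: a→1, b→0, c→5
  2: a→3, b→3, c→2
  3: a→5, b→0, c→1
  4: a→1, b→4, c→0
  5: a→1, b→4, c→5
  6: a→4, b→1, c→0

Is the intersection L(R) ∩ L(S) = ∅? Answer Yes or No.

No

The string b is accepted by both R and S.
Hence L(R) ∩ L(S) ≠ ∅.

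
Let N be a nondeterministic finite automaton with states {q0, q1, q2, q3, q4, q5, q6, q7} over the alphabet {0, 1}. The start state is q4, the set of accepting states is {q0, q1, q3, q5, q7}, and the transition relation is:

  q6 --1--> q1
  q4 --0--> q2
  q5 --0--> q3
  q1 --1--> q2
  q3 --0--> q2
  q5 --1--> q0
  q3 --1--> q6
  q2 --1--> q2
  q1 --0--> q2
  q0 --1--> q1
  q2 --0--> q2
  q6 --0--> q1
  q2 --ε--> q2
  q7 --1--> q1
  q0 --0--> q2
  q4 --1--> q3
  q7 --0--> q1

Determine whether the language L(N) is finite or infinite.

finite

The useful states (reachable from q4 and able to reach an accepting state) are {q1, q3, q4, q6}.
Restricted to these states the transition graph has no cycle, so every accepting path has bounded length and L is finite.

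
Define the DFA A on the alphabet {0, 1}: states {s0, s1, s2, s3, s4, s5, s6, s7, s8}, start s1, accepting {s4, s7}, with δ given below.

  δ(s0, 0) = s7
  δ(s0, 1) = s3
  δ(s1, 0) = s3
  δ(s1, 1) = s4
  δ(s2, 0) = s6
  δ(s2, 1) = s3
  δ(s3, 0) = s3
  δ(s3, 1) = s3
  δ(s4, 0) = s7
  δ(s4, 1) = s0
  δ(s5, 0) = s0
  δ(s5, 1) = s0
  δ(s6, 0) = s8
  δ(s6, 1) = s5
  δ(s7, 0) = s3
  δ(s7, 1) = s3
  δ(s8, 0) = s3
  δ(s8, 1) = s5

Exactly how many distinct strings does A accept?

3

The useful subgraph on states {s0, s1, s4, s7} is acyclic, so L(A) is finite; the longest accepting path visits 4 useful states, giving maximum string length 3.
Counting accepting paths from s1 by length: 1 of length 1, 1 of length 2, 1 of length 3. Total 3.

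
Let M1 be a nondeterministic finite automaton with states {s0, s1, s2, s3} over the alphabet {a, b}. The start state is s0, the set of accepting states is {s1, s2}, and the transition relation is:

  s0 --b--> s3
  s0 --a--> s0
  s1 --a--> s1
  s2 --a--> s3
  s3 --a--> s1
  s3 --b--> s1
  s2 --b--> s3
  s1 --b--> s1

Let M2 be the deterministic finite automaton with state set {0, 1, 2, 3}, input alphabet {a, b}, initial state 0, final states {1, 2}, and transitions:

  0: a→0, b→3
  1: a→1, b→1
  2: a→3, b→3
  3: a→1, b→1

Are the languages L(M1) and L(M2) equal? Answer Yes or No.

Yes

Exploring the product automaton M1 × M2 from the start pair (s0, 0), following both machines on each input symbol, reaches 3 state pairs: (s0, 0), (s3, 3), (s1, 1).
M1 accepts in {s1, s2} and M2 accepts in {1, 2}. In every reachable pair the two components are either both accepting — (s1, 1) — or both non-accepting, so no string is accepted by exactly one of the machines: L(M1) \ L(M2) and L(M2) \ L(M1) are both empty.
Hence every string is accepted by M1 iff it is accepted by M2, and the two languages coincide.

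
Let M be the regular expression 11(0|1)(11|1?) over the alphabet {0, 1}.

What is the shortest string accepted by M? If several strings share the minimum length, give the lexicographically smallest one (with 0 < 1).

By inspection of the expression, no string of length less than 3 matches, and 110 is the lexicographically first match of length 3.

110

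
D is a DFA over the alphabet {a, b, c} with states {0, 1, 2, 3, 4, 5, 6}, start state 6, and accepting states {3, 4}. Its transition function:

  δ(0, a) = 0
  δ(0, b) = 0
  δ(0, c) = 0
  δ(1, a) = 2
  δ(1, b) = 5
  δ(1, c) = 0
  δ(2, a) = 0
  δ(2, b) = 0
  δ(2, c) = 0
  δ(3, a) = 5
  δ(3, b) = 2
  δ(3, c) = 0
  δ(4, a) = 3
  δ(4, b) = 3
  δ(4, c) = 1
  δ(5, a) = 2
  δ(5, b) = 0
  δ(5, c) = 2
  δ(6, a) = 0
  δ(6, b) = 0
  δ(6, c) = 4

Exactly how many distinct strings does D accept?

The useful subgraph on states {3, 4, 6} is acyclic, so L(D) is finite; the longest accepting path visits 3 useful states, giving maximum string length 2.
Counting accepting paths from 6 by length: 1 of length 1, 2 of length 2. Total 3.

3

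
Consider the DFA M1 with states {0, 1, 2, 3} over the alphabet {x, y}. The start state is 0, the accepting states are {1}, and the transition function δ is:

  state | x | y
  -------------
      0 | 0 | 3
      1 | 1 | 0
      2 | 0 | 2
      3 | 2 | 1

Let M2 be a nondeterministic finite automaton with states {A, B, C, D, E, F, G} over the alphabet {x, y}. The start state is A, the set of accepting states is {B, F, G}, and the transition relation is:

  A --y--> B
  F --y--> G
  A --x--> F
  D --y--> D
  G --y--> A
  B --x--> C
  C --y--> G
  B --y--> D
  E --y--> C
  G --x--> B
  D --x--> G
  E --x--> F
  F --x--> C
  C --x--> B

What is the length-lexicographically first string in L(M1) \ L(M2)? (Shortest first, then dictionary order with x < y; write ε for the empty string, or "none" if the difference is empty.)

The string yy is accepted by M1 but not by M2.
No shorter string lies in the difference, and yy is the lexicographically first length-2 string in L(M1) \ L(M2).

yy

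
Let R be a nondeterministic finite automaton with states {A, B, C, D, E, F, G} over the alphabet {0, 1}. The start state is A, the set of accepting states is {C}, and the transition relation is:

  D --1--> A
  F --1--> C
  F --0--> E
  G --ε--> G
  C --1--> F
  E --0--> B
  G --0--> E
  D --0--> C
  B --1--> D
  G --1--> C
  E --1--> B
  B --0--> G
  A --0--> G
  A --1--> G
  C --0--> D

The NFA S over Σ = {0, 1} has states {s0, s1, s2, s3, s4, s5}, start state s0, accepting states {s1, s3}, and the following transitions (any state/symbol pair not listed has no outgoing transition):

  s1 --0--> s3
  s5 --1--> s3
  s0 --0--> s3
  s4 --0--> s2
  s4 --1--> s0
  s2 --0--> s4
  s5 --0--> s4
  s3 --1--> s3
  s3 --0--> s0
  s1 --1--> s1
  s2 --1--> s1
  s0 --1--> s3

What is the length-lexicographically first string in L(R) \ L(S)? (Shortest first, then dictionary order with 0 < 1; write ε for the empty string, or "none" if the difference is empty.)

The string 00010 is accepted by R but not by S.
No shorter string lies in the difference, and 00010 is the lexicographically first length-5 string in L(R) \ L(S).

00010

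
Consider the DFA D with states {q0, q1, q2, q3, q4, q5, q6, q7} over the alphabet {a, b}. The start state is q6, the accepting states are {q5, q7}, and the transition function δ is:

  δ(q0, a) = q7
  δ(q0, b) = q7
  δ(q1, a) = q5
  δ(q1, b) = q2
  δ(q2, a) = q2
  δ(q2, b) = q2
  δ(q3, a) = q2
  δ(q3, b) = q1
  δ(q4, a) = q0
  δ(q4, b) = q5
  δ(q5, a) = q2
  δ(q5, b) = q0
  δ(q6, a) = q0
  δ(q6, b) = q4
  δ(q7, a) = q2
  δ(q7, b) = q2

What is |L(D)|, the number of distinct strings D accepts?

The useful subgraph on states {q0, q4, q5, q6, q7} is acyclic, so L(D) is finite; the longest accepting path visits 5 useful states, giving maximum string length 4.
Counting accepting paths from q6 by length: 3 of length 2, 2 of length 3, 2 of length 4. Total 7.

7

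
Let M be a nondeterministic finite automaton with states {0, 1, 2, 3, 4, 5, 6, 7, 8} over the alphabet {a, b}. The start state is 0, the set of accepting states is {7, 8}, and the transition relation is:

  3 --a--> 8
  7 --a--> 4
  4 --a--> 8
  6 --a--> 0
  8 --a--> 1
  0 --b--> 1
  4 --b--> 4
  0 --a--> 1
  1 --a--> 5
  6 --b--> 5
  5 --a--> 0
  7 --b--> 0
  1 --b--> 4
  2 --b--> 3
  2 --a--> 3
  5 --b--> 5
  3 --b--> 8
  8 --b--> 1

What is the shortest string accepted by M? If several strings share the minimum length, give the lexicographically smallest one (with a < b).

A breadth-first search from 0 reaches an accepting state first via the path 0 → 1 → 4 → 8 on input aba.
No string of length < 3 is accepted (BFS exhausts all shorter strings without reaching an accepting state), and aba is the lexicographically least accepting string of length 3.

aba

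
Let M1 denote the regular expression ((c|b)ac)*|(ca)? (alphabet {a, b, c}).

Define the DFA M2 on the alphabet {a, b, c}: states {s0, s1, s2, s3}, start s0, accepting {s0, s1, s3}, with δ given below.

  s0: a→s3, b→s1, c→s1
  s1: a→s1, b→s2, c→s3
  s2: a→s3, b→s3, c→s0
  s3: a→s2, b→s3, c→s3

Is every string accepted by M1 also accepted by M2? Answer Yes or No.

Converting the expression M1 to a DFA (subset construction, then merging equivalent states) gives the minimal DFA with states {r0, r1, r2, r3, r4, r5, r6}, start state r0, accepting states {r0, r5, r6} and transitions r0: a→r1, b→r2, c→r3; r1: a→r1, b→r1, c→r1; r2: a→r4, b→r1, c→r1; r3: a→r5, b→r1, c→r1; r4: a→r1, b→r1, c→r6; r5: a→r1, b→r1, c→r6; r6: a→r1, b→r2, c→r2.
Exploring the product automaton M1 × M2 from the start pair (r0, s0), following both machines on each input symbol, reaches 13 state pairs: (r0, s0), (r1, s3), (r2, s1), (r3, s1), (r1, s2), (r4, s1), (r5, s1), (r1, s0), (r1, s1), (r6, s3), (r2, s3), (r4, s2), (r6, s0).
M1 accepts in {r0, r5, r6} and M2 accepts in {s0, s1, s3}. The reachable pairs whose M1-component is accepting are (r0, s0), (r5, s1), (r6, s3), (r6, s0); in each of them the M2-component is accepting too, so the product for L(M1) \ L(M2) (M1-component accepting, M2-component rejecting) has no reachable accepting pair and the difference is empty.
Hence every string in L(M1) is also in L(M2).

Yes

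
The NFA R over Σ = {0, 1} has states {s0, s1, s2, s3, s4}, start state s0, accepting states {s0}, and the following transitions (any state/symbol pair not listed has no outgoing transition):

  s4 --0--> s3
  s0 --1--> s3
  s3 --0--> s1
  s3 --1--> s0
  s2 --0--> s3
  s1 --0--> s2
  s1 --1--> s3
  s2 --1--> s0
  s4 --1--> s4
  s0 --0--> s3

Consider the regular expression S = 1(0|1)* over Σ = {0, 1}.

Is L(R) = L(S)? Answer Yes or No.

The empty string ε is accepted by R but rejected by S.
So L(R) ≠ L(S).

No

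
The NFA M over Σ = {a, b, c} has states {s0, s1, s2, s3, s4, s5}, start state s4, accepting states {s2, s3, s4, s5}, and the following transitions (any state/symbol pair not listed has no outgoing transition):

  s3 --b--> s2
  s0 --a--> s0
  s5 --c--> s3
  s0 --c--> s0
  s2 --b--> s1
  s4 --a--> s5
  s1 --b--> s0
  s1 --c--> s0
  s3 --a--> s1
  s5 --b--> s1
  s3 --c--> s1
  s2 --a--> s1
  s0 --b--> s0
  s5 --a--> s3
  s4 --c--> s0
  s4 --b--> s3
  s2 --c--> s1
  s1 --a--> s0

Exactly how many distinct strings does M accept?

8

The useful subgraph on states {s2, s3, s4, s5} is acyclic, so L(M) is finite; the longest accepting path visits 4 useful states, giving maximum string length 3.
Counting accepting paths from s4 by length: 1 of length 0, 2 of length 1, 3 of length 2, 2 of length 3. Total 8.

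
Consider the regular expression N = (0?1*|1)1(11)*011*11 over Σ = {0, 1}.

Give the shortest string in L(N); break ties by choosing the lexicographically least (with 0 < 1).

10111

By inspection of the expression, no string of length less than 5 matches, and 10111 is the lexicographically first match of length 5.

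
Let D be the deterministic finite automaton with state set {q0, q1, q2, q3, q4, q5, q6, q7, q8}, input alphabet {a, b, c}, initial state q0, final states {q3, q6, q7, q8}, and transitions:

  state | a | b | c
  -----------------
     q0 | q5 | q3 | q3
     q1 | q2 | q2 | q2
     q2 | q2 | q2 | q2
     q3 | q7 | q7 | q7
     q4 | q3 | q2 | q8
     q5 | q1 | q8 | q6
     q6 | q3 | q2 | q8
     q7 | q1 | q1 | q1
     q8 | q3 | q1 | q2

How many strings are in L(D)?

23

The useful subgraph on states {q0, q3, q5, q6, q7, q8} is acyclic, so L(D) is finite; the longest accepting path visits 6 useful states, giving maximum string length 5.
Counting accepting paths from q0 by length: 2 of length 1, 8 of length 2, 3 of length 3, 7 of length 4, 3 of length 5. Total 23.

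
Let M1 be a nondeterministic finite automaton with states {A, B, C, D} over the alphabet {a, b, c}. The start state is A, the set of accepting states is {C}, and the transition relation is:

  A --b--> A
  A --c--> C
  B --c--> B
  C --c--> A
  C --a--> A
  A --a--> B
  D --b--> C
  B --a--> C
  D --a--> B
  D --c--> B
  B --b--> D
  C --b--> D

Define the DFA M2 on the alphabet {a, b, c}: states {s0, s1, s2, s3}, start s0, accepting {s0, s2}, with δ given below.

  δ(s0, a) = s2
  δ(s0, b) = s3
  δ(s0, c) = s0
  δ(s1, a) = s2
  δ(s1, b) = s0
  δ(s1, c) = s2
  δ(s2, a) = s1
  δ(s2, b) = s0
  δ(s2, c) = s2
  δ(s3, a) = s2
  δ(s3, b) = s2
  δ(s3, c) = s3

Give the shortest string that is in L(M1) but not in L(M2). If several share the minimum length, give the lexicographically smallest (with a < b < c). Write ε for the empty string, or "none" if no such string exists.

The string aa is accepted by M1 but not by M2.
No shorter string lies in the difference, and aa is the lexicographically first length-2 string in L(M1) \ L(M2).

aa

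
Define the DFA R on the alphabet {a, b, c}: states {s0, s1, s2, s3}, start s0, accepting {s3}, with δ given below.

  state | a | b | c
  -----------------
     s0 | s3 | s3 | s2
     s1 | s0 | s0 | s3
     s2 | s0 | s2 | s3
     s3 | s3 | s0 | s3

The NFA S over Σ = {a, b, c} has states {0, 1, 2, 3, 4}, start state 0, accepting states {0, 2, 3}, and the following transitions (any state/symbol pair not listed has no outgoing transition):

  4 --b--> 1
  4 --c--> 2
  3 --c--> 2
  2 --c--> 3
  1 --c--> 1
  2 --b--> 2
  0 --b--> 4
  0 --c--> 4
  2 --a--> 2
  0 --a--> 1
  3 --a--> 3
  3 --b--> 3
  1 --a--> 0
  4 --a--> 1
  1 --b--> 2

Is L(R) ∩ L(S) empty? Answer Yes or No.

The string aa is accepted by both R and S.
Hence L(R) ∩ L(S) ≠ ∅.

No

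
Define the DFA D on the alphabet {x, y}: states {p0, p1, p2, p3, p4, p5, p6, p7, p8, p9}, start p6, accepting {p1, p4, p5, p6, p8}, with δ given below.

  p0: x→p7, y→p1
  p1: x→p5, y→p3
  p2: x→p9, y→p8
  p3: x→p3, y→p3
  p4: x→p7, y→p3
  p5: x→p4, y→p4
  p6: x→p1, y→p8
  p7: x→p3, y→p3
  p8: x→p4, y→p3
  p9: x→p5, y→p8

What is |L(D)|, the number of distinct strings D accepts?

The useful subgraph on states {p1, p4, p5, p6, p8} is acyclic, so L(D) is finite; the longest accepting path visits 4 useful states, giving maximum string length 3.
Counting accepting paths from p6 by length: 1 of length 0, 2 of length 1, 2 of length 2, 2 of length 3. Total 7.

7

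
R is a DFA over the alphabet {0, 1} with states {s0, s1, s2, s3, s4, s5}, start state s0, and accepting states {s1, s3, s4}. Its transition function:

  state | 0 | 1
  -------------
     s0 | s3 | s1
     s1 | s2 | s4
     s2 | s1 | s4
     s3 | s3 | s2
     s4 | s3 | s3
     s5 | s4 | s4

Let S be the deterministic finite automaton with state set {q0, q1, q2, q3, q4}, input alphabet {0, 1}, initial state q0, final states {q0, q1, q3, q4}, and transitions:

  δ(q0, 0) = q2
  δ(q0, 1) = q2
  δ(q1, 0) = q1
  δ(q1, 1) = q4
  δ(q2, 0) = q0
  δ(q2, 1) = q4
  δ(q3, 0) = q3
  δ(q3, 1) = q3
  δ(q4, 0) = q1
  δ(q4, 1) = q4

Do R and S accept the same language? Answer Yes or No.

The string 0 is accepted by R but rejected by S.
So L(R) ≠ L(S).

No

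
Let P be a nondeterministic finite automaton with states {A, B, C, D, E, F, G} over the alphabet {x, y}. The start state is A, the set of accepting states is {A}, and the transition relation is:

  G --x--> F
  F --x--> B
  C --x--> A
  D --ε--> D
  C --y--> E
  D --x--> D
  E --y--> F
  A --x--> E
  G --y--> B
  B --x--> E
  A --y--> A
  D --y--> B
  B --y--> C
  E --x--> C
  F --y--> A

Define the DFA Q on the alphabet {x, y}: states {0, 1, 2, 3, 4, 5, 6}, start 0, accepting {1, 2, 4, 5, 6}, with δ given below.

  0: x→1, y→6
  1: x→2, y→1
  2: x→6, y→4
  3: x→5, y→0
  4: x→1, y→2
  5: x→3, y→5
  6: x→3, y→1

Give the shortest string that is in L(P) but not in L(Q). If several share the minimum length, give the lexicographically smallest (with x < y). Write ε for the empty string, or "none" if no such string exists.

The empty string ε is accepted by P but not by Q.
Since ε is the unique shortest string, it is the required witness.

ε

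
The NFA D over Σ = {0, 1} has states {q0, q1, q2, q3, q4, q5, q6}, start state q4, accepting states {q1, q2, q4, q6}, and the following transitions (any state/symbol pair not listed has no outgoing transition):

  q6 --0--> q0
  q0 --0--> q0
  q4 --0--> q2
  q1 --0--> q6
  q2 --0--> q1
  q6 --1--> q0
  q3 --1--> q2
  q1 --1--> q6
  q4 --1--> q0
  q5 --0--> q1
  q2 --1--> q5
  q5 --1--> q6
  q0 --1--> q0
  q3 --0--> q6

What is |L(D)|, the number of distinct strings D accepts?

The useful subgraph on states {q1, q2, q4, q5, q6} is acyclic, so L(D) is finite; the longest accepting path visits 5 useful states, giving maximum string length 4.
Counting accepting paths from q4 by length: 1 of length 0, 1 of length 1, 1 of length 2, 4 of length 3, 2 of length 4. Total 9.

9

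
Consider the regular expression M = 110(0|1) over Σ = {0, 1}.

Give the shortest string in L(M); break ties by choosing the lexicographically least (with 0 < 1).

1100

By inspection of the expression, no string of length less than 4 matches, and 1100 is the lexicographically first match of length 4.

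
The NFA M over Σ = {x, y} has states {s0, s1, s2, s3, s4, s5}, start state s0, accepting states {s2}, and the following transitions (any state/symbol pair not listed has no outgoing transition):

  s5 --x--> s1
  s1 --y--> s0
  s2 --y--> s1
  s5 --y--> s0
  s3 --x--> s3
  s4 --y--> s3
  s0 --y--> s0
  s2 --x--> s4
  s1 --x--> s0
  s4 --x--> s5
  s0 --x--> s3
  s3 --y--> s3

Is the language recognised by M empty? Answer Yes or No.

Yes

The states reachable from the start state are {s0, s3}.
None of the accepting states {s2} is reachable, so no string is accepted and L(M) = ∅.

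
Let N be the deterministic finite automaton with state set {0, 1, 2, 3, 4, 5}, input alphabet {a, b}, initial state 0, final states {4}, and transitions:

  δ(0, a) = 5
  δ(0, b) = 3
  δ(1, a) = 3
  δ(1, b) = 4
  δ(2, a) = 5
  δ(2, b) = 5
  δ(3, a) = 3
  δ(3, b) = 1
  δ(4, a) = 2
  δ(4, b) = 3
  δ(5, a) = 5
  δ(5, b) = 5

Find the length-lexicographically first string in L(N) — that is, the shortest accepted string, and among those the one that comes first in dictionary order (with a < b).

A breadth-first search from 0 reaches an accepting state first via the path 0 → 3 → 1 → 4 on input bbb.
No string of length < 3 is accepted (BFS exhausts all shorter strings without reaching an accepting state), and bbb is the lexicographically least accepting string of length 3.

bbb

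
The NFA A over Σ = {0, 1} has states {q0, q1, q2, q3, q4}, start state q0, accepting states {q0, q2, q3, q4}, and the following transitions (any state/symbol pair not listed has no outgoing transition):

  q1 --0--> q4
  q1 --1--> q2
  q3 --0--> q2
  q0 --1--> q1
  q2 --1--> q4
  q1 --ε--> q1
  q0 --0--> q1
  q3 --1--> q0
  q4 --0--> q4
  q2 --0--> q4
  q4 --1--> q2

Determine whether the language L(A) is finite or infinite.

infinite

State q2 is reachable from the start and can reach an accepting state, and it lies on the cycle q2 → q4 → q2.
Traversing that cycle any number of times yields accepted strings of unbounded length, so the language is infinite.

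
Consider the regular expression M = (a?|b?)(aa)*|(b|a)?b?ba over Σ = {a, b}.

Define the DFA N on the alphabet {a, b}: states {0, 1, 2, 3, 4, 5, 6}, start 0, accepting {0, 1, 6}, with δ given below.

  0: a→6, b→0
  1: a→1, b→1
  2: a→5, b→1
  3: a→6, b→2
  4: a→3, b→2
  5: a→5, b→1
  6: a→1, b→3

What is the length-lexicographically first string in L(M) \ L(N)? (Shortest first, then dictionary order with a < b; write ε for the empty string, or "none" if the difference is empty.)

The string abba is accepted by M but not by N.
No shorter string lies in the difference, and abba is the lexicographically first length-4 string in L(M) \ L(N).

abba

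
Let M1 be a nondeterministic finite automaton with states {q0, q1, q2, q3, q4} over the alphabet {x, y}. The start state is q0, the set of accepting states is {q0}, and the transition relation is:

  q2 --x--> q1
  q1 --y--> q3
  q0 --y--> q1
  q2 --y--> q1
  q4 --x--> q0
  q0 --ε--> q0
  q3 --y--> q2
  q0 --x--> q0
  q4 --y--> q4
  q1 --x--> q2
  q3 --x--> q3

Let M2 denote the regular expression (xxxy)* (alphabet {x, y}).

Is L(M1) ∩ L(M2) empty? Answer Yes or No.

No

The empty string ε is accepted by both M1 and M2.
Hence L(M1) ∩ L(M2) ≠ ∅.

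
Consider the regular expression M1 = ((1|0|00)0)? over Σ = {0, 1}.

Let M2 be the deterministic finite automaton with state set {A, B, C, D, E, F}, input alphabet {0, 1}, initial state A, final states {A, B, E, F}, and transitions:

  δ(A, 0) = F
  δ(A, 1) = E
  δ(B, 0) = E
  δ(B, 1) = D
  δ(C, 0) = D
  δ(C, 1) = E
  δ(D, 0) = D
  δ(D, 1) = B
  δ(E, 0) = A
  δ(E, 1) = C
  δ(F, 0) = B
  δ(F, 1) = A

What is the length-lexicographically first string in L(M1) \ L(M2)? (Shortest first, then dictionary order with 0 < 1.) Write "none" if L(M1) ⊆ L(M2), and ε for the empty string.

Converting the expression M1 to a DFA (subset construction, then merging equivalent states) gives the minimal DFA with states {r0, r1, r2, r3, r4, r5}, start state r0, accepting states {r0, r3, r5} and transitions r0: 0→r1, 1→r2; r1: 0→r3, 1→r4; r2: 0→r5, 1→r4; r3: 0→r5, 1→r4; r4: 0→r4, 1→r4; r5: 0→r4, 1→r4.
Exploring the product automaton M1 × M2 from the start pair (r0, A), following both machines on each input symbol, reaches 12 state pairs: (r0, A), (r1, F), (r2, E), (r3, B), (r4, A), (r5, A), (r4, C), (r5, E), (r4, D), (r4, F), (r4, E), (r4, B).
M1 accepts in {r0, r3, r5} and M2 accepts in {A, B, E, F}. The reachable pairs whose M1-component is accepting are (r0, A), (r3, B), (r5, A), (r5, E); in each of them the M2-component is accepting too, so the product for L(M1) \ L(M2) (M1-component accepting, M2-component rejecting) has no reachable accepting pair and the difference is empty.
So every string accepted by M1 is also accepted by M2: L(M1) \ L(M2) = ∅ and there is no such string.

none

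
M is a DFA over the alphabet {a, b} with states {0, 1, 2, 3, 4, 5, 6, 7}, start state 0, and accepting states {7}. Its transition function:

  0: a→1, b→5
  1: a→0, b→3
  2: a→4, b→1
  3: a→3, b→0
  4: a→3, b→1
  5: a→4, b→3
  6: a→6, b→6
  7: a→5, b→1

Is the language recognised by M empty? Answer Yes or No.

Yes

The states reachable from the start state are {0, 1, 3, 4, 5}.
None of the accepting states {7} is reachable, so no string is accepted and L(M) = ∅.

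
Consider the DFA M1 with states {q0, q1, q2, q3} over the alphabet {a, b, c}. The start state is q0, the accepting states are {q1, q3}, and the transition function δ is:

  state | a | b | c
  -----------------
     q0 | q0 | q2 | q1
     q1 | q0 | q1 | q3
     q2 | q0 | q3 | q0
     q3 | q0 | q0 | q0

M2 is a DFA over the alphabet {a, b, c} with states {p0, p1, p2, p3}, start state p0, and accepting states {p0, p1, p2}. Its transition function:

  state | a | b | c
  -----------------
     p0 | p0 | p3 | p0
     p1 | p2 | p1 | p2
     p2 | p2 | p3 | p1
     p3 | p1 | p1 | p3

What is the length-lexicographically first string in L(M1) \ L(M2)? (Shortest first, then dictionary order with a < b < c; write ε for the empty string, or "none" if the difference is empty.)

The string cb is accepted by M1 but not by M2.
No shorter string lies in the difference, and cb is the lexicographically first length-2 string in L(M1) \ L(M2).

cb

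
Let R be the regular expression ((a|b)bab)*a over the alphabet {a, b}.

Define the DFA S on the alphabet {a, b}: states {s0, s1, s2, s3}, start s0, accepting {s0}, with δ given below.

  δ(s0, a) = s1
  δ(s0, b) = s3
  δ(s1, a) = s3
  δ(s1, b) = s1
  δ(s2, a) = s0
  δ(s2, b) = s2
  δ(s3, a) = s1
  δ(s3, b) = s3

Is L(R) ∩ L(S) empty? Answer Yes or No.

Converting the expression R to a DFA (subset construction, then merging equivalent states) gives the minimal DFA with states {r0, r1, r2, r3, r4, r5}, start state r0, accepting states {r1} and transitions r0: a→r1, b→r2; r1: a→r3, b→r4; r2: a→r3, b→r4; r3: a→r3, b→r3; r4: a→r5, b→r3; r5: a→r3, b→r0.
Exploring the product automaton R × S from the start pair (r0, s0), following both machines on each input symbol, reaches 13 state pairs: (r0, s0), (r1, s1), (r2, s3), (r3, s3), (r4, s1), (r3, s1), (r4, s3), (r5, s3), (r5, s1), (r0, s3), (r0, s1), (r1, s3), (r2, s1).
R accepts in {r1} and S accepts in {s0}; no reachable pair has both components accepting, so no string drives both machines to acceptance simultaneously and L(R) ∩ L(S) = ∅.
So no string is accepted by both, and the intersection is empty.

Yes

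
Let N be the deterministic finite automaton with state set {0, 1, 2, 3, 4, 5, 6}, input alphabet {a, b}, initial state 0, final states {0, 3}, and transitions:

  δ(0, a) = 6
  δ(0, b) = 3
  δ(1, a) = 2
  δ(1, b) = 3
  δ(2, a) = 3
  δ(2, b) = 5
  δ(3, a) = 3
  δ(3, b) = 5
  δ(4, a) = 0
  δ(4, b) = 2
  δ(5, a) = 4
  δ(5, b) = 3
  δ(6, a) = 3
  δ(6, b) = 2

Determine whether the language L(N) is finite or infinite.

infinite

State 3 is reachable from the start and can reach an accepting state, and it lies on the cycle 3 → 3.
Traversing that cycle any number of times yields accepted strings of unbounded length, so the language is infinite.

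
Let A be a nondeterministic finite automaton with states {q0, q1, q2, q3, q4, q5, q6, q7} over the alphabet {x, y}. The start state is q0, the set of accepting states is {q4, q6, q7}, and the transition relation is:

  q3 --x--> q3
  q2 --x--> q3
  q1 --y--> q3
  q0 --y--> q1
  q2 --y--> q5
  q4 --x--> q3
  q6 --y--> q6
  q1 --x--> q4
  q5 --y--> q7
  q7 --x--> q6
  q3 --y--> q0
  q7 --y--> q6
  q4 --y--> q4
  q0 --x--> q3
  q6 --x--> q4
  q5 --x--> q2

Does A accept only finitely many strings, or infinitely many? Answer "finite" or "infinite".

infinite

State q0 is reachable from the start and can reach an accepting state, and it lies on the cycle q0 → q1 → q3 → q0.
Traversing that cycle any number of times yields accepted strings of unbounded length, so the language is infinite.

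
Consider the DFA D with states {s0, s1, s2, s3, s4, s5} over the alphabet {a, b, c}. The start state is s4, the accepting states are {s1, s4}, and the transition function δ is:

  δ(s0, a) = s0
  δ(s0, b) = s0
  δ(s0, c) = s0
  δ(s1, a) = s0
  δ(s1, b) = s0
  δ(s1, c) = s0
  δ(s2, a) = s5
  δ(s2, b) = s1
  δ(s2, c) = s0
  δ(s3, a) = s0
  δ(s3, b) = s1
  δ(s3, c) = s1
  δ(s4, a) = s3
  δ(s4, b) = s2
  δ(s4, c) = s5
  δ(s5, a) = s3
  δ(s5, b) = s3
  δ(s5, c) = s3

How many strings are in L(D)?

The useful subgraph on states {s1, s2, s3, s4, s5} is acyclic, so L(D) is finite; the longest accepting path visits 5 useful states, giving maximum string length 4.
Counting accepting paths from s4 by length: 1 of length 0, 3 of length 2, 6 of length 3, 6 of length 4. Total 16.

16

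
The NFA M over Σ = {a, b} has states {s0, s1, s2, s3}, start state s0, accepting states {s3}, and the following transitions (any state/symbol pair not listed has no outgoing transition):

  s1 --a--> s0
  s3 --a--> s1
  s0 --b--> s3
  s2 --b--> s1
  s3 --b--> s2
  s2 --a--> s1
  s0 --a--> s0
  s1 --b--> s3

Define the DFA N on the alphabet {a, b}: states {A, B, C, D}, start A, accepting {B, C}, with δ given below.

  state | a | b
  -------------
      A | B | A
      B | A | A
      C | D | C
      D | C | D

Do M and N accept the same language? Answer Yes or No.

No

The string b is accepted by M but rejected by N.
So L(M) ≠ L(N).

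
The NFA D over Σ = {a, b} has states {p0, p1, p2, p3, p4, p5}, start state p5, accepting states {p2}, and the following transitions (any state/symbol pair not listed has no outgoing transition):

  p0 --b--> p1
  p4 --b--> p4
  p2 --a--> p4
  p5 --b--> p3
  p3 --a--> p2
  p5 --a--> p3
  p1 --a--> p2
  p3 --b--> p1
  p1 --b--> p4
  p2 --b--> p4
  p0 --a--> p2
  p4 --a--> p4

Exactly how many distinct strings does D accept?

4

The useful subgraph on states {p1, p2, p3, p5} is acyclic, so L(D) is finite; the longest accepting path visits 4 useful states, giving maximum string length 3.
Counting accepting paths from p5 by length: 2 of length 2, 2 of length 3. Total 4.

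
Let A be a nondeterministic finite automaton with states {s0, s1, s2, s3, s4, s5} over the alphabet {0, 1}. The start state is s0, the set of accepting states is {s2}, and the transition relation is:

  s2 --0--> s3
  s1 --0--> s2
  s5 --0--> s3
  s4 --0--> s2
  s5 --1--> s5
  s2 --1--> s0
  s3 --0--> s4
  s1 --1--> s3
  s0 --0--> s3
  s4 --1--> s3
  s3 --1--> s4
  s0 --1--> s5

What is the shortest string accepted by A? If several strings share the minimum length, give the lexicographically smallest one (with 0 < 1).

000

A breadth-first search from s0 reaches an accepting state first via the path s0 → s3 → s4 → s2 on input 000.
No string of length < 3 is accepted (BFS exhausts all shorter strings without reaching an accepting state), and 000 is the lexicographically least accepting string of length 3.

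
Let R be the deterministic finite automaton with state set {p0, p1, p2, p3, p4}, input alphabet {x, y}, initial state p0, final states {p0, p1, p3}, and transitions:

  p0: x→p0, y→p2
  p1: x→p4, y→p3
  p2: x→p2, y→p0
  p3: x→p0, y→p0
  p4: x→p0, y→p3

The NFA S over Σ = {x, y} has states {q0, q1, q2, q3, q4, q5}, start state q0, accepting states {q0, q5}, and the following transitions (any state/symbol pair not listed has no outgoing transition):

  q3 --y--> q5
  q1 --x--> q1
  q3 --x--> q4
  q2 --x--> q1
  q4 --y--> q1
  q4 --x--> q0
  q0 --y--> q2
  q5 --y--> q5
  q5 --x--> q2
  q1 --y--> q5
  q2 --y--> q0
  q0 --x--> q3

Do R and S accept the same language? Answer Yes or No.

The string x is accepted by R but rejected by S.
So L(R) ≠ L(S).

No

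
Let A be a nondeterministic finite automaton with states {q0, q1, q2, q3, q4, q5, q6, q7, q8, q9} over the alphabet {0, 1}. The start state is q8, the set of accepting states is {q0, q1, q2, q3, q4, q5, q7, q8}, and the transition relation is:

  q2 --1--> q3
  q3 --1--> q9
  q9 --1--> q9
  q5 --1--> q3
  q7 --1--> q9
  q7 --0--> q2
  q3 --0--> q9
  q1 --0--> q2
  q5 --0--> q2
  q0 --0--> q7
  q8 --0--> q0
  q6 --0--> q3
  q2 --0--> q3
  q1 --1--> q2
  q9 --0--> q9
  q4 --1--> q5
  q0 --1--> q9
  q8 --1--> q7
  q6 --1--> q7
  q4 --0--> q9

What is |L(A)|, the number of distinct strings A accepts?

The useful subgraph on states {q0, q2, q3, q7, q8} is acyclic, so L(A) is finite; the longest accepting path visits 5 useful states, giving maximum string length 4.
Counting accepting paths from q8 by length: 1 of length 0, 2 of length 1, 2 of length 2, 3 of length 3, 2 of length 4. Total 10.

10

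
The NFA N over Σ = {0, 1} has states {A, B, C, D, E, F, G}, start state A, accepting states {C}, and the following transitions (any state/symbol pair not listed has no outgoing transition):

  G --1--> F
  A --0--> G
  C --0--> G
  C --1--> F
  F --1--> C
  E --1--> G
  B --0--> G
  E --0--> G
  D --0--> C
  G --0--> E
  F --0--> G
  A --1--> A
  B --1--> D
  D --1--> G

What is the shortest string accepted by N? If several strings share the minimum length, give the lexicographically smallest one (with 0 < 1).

011

A breadth-first search from A reaches an accepting state first via the path A → G → F → C on input 011.
No string of length < 3 is accepted (BFS exhausts all shorter strings without reaching an accepting state), and 011 is the lexicographically least accepting string of length 3.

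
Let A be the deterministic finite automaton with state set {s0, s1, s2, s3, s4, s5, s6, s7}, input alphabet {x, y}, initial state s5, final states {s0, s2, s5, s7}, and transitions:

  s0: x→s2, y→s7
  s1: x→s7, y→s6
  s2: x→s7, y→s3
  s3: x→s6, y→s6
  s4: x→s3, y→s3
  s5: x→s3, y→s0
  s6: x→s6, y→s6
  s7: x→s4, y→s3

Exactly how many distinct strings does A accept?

5

The useful subgraph on states {s0, s2, s5, s7} is acyclic, so L(A) is finite; the longest accepting path visits 4 useful states, giving maximum string length 3.
Counting accepting paths from s5 by length: 1 of length 0, 1 of length 1, 2 of length 2, 1 of length 3. Total 5.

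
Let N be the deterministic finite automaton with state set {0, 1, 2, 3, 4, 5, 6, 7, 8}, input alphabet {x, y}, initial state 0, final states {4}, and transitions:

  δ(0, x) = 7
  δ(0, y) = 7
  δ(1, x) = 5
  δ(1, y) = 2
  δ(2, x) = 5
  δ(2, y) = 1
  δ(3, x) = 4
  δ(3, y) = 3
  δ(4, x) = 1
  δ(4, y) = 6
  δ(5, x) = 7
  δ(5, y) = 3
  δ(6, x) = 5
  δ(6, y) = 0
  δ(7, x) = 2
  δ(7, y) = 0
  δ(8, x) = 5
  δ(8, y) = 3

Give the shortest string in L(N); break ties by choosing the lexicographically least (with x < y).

xxxyx

A breadth-first search from 0 reaches an accepting state first via the path 0 → 7 → 2 → 5 → 3 → 4 on input xxxyx.
No string of length < 5 is accepted (BFS exhausts all shorter strings without reaching an accepting state), and xxxyx is the lexicographically least accepting string of length 5.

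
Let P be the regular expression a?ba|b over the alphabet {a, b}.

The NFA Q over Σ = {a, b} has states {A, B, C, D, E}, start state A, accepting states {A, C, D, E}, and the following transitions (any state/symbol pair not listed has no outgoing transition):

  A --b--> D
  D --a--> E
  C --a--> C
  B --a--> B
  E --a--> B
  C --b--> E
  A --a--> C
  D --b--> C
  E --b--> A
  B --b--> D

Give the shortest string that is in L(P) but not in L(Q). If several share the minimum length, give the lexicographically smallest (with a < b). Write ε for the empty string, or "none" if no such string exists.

The string aba is accepted by P but not by Q.
No shorter string lies in the difference, and aba is the lexicographically first length-3 string in L(P) \ L(Q).

aba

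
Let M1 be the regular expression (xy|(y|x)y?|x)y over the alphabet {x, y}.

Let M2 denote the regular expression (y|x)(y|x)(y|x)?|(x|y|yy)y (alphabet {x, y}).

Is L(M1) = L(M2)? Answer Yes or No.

No

The string xx is accepted by M2 but rejected by M1.
So L(M1) ≠ L(M2).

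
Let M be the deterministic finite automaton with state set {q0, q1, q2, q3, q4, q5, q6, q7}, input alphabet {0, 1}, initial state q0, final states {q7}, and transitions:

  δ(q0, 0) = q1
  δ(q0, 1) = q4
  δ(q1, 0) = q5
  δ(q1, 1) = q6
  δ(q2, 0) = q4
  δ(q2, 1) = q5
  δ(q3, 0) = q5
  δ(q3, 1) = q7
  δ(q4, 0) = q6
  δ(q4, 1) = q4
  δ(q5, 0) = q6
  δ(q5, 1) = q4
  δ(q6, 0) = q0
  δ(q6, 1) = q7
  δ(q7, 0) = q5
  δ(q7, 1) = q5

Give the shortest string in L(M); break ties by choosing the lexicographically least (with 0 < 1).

A breadth-first search from q0 reaches an accepting state first via the path q0 → q1 → q6 → q7 on input 011.
No string of length < 3 is accepted (BFS exhausts all shorter strings without reaching an accepting state), and 011 is the lexicographically least accepting string of length 3.

011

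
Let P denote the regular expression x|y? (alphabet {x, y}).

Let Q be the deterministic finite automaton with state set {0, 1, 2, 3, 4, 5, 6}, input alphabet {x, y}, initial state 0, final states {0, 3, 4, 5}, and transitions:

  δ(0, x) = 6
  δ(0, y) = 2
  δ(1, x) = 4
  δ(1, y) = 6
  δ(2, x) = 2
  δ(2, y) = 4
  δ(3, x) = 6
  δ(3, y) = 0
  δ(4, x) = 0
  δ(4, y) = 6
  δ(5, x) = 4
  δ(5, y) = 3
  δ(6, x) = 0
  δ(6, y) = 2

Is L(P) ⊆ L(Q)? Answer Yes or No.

No

The string x is in L(P) but not in L(Q).
So L(P) ⊄ L(Q).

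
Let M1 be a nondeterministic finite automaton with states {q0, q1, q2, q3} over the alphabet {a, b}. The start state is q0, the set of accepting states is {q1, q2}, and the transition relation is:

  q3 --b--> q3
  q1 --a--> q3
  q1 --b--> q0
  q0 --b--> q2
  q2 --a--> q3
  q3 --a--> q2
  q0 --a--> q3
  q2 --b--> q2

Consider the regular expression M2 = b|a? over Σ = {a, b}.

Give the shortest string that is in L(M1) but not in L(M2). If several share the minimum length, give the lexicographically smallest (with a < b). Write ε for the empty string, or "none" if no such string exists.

aa

The string aa is accepted by M1 but not by M2.
No shorter string lies in the difference, and aa is the lexicographically first length-2 string in L(M1) \ L(M2).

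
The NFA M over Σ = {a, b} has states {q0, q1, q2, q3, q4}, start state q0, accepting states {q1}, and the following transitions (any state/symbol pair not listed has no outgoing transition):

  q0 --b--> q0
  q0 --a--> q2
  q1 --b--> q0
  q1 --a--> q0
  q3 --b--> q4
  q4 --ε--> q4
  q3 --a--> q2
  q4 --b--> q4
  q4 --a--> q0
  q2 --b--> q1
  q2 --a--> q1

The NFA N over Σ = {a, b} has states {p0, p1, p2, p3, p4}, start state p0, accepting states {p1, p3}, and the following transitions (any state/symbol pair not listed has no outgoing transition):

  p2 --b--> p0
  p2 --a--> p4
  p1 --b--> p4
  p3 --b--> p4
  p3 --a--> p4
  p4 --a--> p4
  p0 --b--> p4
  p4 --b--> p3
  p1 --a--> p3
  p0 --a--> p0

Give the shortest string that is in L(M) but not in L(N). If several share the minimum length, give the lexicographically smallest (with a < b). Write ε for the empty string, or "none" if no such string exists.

The string aa is accepted by M but not by N.
No shorter string lies in the difference, and aa is the lexicographically first length-2 string in L(M) \ L(N).

aa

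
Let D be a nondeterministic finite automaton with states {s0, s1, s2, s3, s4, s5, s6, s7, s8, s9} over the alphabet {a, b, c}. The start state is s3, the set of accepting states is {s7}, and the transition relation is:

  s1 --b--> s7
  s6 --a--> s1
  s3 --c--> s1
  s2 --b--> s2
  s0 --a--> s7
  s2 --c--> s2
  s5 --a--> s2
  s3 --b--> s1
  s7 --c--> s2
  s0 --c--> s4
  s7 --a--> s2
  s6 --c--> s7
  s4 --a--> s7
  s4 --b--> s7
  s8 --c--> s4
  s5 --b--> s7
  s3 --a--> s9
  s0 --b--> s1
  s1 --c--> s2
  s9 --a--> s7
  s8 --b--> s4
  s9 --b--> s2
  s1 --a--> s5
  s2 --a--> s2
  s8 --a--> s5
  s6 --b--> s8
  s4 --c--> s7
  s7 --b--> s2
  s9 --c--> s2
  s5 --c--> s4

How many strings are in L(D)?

11

The useful subgraph on states {s1, s3, s4, s5, s7, s9} is acyclic, so L(D) is finite; the longest accepting path visits 5 useful states, giving maximum string length 4.
Counting accepting paths from s3 by length: 3 of length 2, 2 of length 3, 6 of length 4. Total 11.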